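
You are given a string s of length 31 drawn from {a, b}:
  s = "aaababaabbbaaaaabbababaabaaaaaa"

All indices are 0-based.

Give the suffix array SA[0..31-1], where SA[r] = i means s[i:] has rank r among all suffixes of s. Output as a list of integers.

[30, 29, 28, 27, 26, 25, 11, 12, 0, 13, 22, 1, 14, 6, 23, 20, 4, 18, 2, 15, 7, 24, 10, 21, 5, 19, 3, 17, 9, 16, 8]

rank→(start, suffix):
  0 → (30, 'a')
  1 → (29, 'aa')
  2 → (28, 'aaa')
  3 → (27, 'aaaa')
  4 → (26, 'aaaaa')
  5 → (25, 'aaaaaa')
  6 → (11, 'aaaaabbababaabaaaaaa')
  7 → (12, 'aaaabbababaabaaaaaa')
  8 → (0, 'aaababaabbbaaaaabbababaabaaaaaa')
  9 → (13, 'aaabbababaabaaaaaa')
  10 → (22, 'aabaaaaaa')
  11 → (1, 'aababaabbbaaaaabbababaabaaaaaa')
  12 → (14, 'aabbababaabaaaaaa')
  13 → (6, 'aabbbaaaaabbababaabaaaaaa')
  14 → (23, 'abaaaaaa')
  15 → (20, 'abaabaaaaaa')
  16 → (4, 'abaabbbaaaaabbababaabaaaaaa')
  17 → (18, 'ababaabaaaaaa')
  18 → (2, 'ababaabbbaaaaabbababaabaaaaaa')
  19 → (15, 'abbababaabaaaaaa')
  20 → (7, 'abbbaaaaabbababaabaaaaaa')
  21 → (24, 'baaaaaa')
  22 → (10, 'baaaaabbababaabaaaaaa')
  23 → (21, 'baabaaaaaa')
  24 → (5, 'baabbbaaaaabbababaabaaaaaa')
  25 → (19, 'babaabaaaaaa')
  26 → (3, 'babaabbbaaaaabbababaabaaaaaa')
  27 → (17, 'bababaabaaaaaa')
  28 → (9, 'bbaaaaabbababaabaaaaaa')
  29 → (16, 'bbababaabaaaaaa')
  30 → (8, 'bbbaaaaabbababaabaaaaaa')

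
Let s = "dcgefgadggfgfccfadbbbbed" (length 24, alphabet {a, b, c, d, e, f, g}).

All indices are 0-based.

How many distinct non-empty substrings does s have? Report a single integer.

rank→(start, suffix):
  0 → (16, 'adbbbbed')
  1 → (6, 'adggfgfccfadbbbbed')
  2 → (18, 'bbbbed')
  3 → (19, 'bbbed')
  4 → (20, 'bbed')
  5 → (21, 'bed')
  6 → (13, 'ccfadbbbbed')
  7 → (14, 'cfadbbbbed')
  8 → (1, 'cgefgadggfgfccfadbbbbed')
  9 → (23, 'd')
  10 → (17, 'dbbbbed')
  11 → (0, 'dcgefgadggfgfccfadbbbbed')
  12 → (7, 'dggfgfccfadbbbbed')
  13 → (22, 'ed')
  14 → (3, 'efgadggfgfccfadbbbbed')
  15 → (15, 'fadbbbbed')
  16 → (12, 'fccfadbbbbed')
  17 → (4, 'fgadggfgfccfadbbbbed')
  18 → (10, 'fgfccfadbbbbed')
  19 → (5, 'gadggfgfccfadbbbbed')
  20 → (2, 'gefgadggfgfccfadbbbbed')
  21 → (11, 'gfccfadbbbbed')
  22 → (9, 'gfgfccfadbbbbed')
  23 → (8, 'ggfgfccfadbbbbed')

SA = [16, 6, 18, 19, 20, 21, 13, 14, 1, 23, 17, 0, 7, 22, 3, 15, 12, 4, 10, 5, 2, 11, 9, 8]
i: (SA[i-1],SA[i]) lcp shared
  1: (16,6) 2 'ad'
  2: (6,18) 0 ''
  3: (18,19) 3 'bbb'
  4: (19,20) 2 'bb'
  5: (20,21) 1 'b'
  6: (21,13) 0 ''
  7: (13,14) 1 'c'
  8: (14,1) 1 'c'
  9: (1,23) 0 ''
  10: (23,17) 1 'd'
  11: (17,0) 1 'd'
  12: (0,7) 1 'd'
  13: (7,22) 0 ''
  14: (22,3) 1 'e'
  15: (3,15) 0 ''
  16: (15,12) 1 'f'
  17: (12,4) 1 'f'
  18: (4,10) 2 'fg'
  19: (10,5) 0 ''
  20: (5,2) 1 'g'
  21: (2,11) 1 'g'
  22: (11,9) 2 'gf'
  23: (9,8) 1 'g'

n(n+1)/2 = 24·25/2 = 300
Σ LCP = 0 + 2 + 0 + 3 + 2 + 1 + 0 + 1 + 1 + 0 + 1 + 1 + 1 + 0 + 1 + 0 + 1 + 1 + 2 + 0 + 1 + 1 + 2 + 1 = 23
distinct = 300 − 23 = 277

277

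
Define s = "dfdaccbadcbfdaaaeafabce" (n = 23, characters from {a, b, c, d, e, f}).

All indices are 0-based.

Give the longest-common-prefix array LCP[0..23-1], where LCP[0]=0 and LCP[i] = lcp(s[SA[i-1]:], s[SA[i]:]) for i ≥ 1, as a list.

rank | idx | suffix
   0 |  13 | aaaeafabce
   1 |  14 | aaeafabce
   2 |  19 | abce
   3 |   3 | accbadcbfdaaaeafabce
   4 |   7 | adcbfdaaaeafabce
   5 |  15 | aeafabce
   6 |  17 | afabce
   7 |   6 | badcbfdaaaeafabce
   8 |  20 | bce
   9 |  10 | bfdaaaeafabce
  10 |   5 | cbadcbfdaaaeafabce
  11 |   9 | cbfdaaaeafabce
  12 |   4 | ccbadcbfdaaaeafabce
  13 |  21 | ce
  14 |  12 | daaaeafabce
  15 |   2 | daccbadcbfdaaaeafabce
  16 |   8 | dcbfdaaaeafabce
  17 |   0 | dfdaccbadcbfdaaaeafabce
  18 |  22 | e
  19 |  16 | eafabce
  20 |  18 | fabce
  21 |  11 | fdaaaeafabce
  22 |   1 | fdaccbadcbfdaaaeafabce

SA = [13, 14, 19, 3, 7, 15, 17, 6, 20, 10, 5, 9, 4, 21, 12, 2, 8, 0, 22, 16, 18, 11, 1]
i: (SA[i-1],SA[i]) lcp shared
  1: (13,14) 2 'aa'
  2: (14,19) 1 'a'
  3: (19,3) 1 'a'
  4: (3,7) 1 'a'
  5: (7,15) 1 'a'
  6: (15,17) 1 'a'
  7: (17,6) 0 ''
  8: (6,20) 1 'b'
  9: (20,10) 1 'b'
  10: (10,5) 0 ''
  11: (5,9) 2 'cb'
  12: (9,4) 1 'c'
  13: (4,21) 1 'c'
  14: (21,12) 0 ''
  15: (12,2) 2 'da'
  16: (2,8) 1 'd'
  17: (8,0) 1 'd'
  18: (0,22) 0 ''
  19: (22,16) 1 'e'
  20: (16,18) 0 ''
  21: (18,11) 1 'f'
  22: (11,1) 3 'fda'

[0, 2, 1, 1, 1, 1, 1, 0, 1, 1, 0, 2, 1, 1, 0, 2, 1, 1, 0, 1, 0, 1, 3]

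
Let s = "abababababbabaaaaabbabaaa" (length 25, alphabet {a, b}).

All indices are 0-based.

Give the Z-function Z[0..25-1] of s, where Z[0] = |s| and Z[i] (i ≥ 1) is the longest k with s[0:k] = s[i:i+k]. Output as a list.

[25, 0, 8, 0, 6, 0, 4, 0, 2, 0, 0, 3, 0, 1, 1, 1, 1, 2, 0, 0, 3, 0, 1, 1, 1]

Z[0]=25
i=1: outside box; Z[1]=0
i=2: outside box; Z[2]=8 extend→box=[2,10)
i=3: min(r-i=7, Z[1]=0)=0; Z[3]=0
i=4: min(r-i=6, Z[2]=8)=6; Z[4]=6
i=5: min(r-i=5, Z[3]=0)=0; Z[5]=0
i=6: min(r-i=4, Z[4]=6)=4; Z[6]=4
i=7: min(r-i=3, Z[5]=0)=0; Z[7]=0
i=8: min(r-i=2, Z[6]=4)=2; Z[8]=2
i=9: min(r-i=1, Z[7]=0)=0; Z[9]=0
i=10: outside box; Z[10]=0
i=11: outside box; Z[11]=3 extend→box=[11,14)
i=12: min(r-i=2, Z[1]=0)=0; Z[12]=0
i=13: min(r-i=1, Z[2]=8)=1; Z[13]=1
i=14: outside box; Z[14]=1 extend→box=[14,15)
i=15: outside box; Z[15]=1 extend→box=[15,16)
i=16: outside box; Z[16]=1 extend→box=[16,17)
i=17: outside box; Z[17]=2 extend→box=[17,19)
i=18: min(r-i=1, Z[1]=0)=0; Z[18]=0
i=19: outside box; Z[19]=0
i=20: outside box; Z[20]=3 extend→box=[20,23)
i=21: min(r-i=2, Z[1]=0)=0; Z[21]=0
i=22: min(r-i=1, Z[2]=8)=1; Z[22]=1
i=23: outside box; Z[23]=1 extend→box=[23,24)
i=24: outside box; Z[24]=1 extend→box=[24,25)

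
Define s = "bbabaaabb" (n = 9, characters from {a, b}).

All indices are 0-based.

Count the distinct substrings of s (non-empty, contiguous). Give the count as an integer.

34

rank→(start, suffix):
  0 → (4, 'aaabb')
  1 → (5, 'aabb')
  2 → (2, 'abaaabb')
  3 → (6, 'abb')
  4 → (8, 'b')
  5 → (3, 'baaabb')
  6 → (1, 'babaaabb')
  7 → (7, 'bb')
  8 → (0, 'bbabaaabb')

SA = [4, 5, 2, 6, 8, 3, 1, 7, 0]
rank  pair      lcp
   1  s[4:],s[5:]  2  'aa'
   2  s[5:],s[2:]  1  'a'
   3  s[2:],s[6:]  2  'ab'
   4  s[6:],s[8:]  0  ''
   5  s[8:],s[3:]  1  'b'
   6  s[3:],s[1:]  2  'ba'
   7  s[1:],s[7:]  1  'b'
   8  s[7:],s[0:]  2  'bb'

n(n+1)/2 = 9·10/2 = 45
Σ LCP = 0 + 2 + 1 + 2 + 0 + 1 + 2 + 1 + 2 = 11
distinct = 45 − 11 = 34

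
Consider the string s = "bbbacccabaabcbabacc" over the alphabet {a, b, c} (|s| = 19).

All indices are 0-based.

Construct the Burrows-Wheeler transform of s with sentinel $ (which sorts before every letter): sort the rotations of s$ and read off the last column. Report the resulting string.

cbcbabbacabb$accbaca

rank  rotation              last
    0  $bbbacccabaabcbabacc  c
    1  aabcbabacc$bbbacccab  b
    2  abaabcbabacc$bbbaccc  c
    3  abacc$bbbacccabaabcb  b
    4  abcbabacc$bbbacccaba  a
    5  acc$bbbacccabaabcbab  b
    6  acccabaabcbabacc$bbb  b
    7  baabcbabacc$bbbaccca  a
    8  babacc$bbbacccabaabc  c
    9  bacc$bbbacccabaabcba  a
   10  bacccabaabcbabacc$bb  b
   11  bbacccabaabcbabacc$b  b
   12  bbbacccabaabcbabacc$  $
   13  bcbabacc$bbbacccabaa  a
   14  c$bbbacccabaabcbabac  c
   15  cabaabcbabacc$bbbacc  c
   16  cbabacc$bbbacccabaab  b
   17  cc$bbbacccabaabcbaba  a
   18  ccabaabcbabacc$bbbac  c
   19  cccabaabcbabacc$bbba  a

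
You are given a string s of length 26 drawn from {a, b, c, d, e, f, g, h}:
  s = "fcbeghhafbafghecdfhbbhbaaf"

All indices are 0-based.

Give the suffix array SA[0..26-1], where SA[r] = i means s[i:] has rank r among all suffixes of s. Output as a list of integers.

rank | idx | suffix
   0 |  23 | aaf
   1 |  24 | af
   2 |   7 | afbafghecdfhbbhbaaf
   3 |  10 | afghecdfhbbhbaaf
   4 |  22 | baaf
   5 |   9 | bafghecdfhbbhbaaf
   6 |  19 | bbhbaaf
   7 |   2 | beghhafbafghecdfhbbhbaaf
   8 |  20 | bhbaaf
   9 |   1 | cbeghhafbafghecdfhbbhbaaf
  10 |  15 | cdfhbbhbaaf
  11 |  16 | dfhbbhbaaf
  12 |  14 | ecdfhbbhbaaf
  13 |   3 | eghhafbafghecdfhbbhbaaf
  14 |  25 | f
  15 |   8 | fbafghecdfhbbhbaaf
  16 |   0 | fcbeghhafbafghecdfhbbhbaaf
  17 |  11 | fghecdfhbbhbaaf
  18 |  17 | fhbbhbaaf
  19 |  12 | ghecdfhbbhbaaf
  20 |   4 | ghhafbafghecdfhbbhbaaf
  21 |   6 | hafbafghecdfhbbhbaaf
  22 |  21 | hbaaf
  23 |  18 | hbbhbaaf
  24 |  13 | hecdfhbbhbaaf
  25 |   5 | hhafbafghecdfhbbhbaaf

[23, 24, 7, 10, 22, 9, 19, 2, 20, 1, 15, 16, 14, 3, 25, 8, 0, 11, 17, 12, 4, 6, 21, 18, 13, 5]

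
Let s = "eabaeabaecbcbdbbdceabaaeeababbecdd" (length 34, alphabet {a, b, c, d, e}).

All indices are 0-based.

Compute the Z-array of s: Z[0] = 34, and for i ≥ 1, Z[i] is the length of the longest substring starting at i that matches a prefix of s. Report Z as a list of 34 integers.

[34, 0, 0, 0, 5, 0, 0, 0, 1, 0, 0, 0, 0, 0, 0, 0, 0, 0, 4, 0, 0, 0, 0, 1, 4, 0, 0, 0, 0, 0, 1, 0, 0, 0]

Z[0]=34
i=1: fresh scan; Z[1]=0
i=2: fresh scan; Z[2]=0
i=3: fresh scan; Z[3]=0
i=4: fresh scan; Z[4]=5 extend→box=[4,9)
i=5: min(r-i=4, Z[1]=0)=0; Z[5]=0
i=6: min(r-i=3, Z[2]=0)=0; Z[6]=0
i=7: min(r-i=2, Z[3]=0)=0; Z[7]=0
i=8: min(r-i=1, Z[4]=5)=1; Z[8]=1
i=9: fresh scan; Z[9]=0
i=10: fresh scan; Z[10]=0
i=11: fresh scan; Z[11]=0
i=12: fresh scan; Z[12]=0
i=13: fresh scan; Z[13]=0
i=14: fresh scan; Z[14]=0
i=15: fresh scan; Z[15]=0
i=16: fresh scan; Z[16]=0
i=17: fresh scan; Z[17]=0
i=18: fresh scan; Z[18]=4 extend→box=[18,22)
i=19: min(r-i=3, Z[1]=0)=0; Z[19]=0
i=20: min(r-i=2, Z[2]=0)=0; Z[20]=0
i=21: min(r-i=1, Z[3]=0)=0; Z[21]=0
i=22: fresh scan; Z[22]=0
i=23: fresh scan; Z[23]=1 extend→box=[23,24)
i=24: fresh scan; Z[24]=4 extend→box=[24,28)
i=25: min(r-i=3, Z[1]=0)=0; Z[25]=0
i=26: min(r-i=2, Z[2]=0)=0; Z[26]=0
i=27: min(r-i=1, Z[3]=0)=0; Z[27]=0
i=28: fresh scan; Z[28]=0
i=29: fresh scan; Z[29]=0
i=30: fresh scan; Z[30]=1 extend→box=[30,31)
i=31: fresh scan; Z[31]=0
i=32: fresh scan; Z[32]=0
i=33: fresh scan; Z[33]=0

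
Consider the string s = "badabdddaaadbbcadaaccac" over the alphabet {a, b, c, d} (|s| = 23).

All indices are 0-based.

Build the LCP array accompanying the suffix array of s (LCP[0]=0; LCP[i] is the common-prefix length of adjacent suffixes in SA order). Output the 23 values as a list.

sorted suffixes:
  #0 SA[0]=8  'aaadbbcadaaccac'
  #1 SA[1]=17  'aaccac'
  #2 SA[2]=9  'aadbbcadaaccac'
  #3 SA[3]=3  'abdddaaadbbcadaaccac'
  #4 SA[4]=21  'ac'
  #5 SA[5]=18  'accac'
  #6 SA[6]=15  'adaaccac'
  #7 SA[7]=1  'adabdddaaadbbcadaaccac'
  #8 SA[8]=10  'adbbcadaaccac'
  #9 SA[9]=0  'badabdddaaadbbcadaaccac'
  #10 SA[10]=12  'bbcadaaccac'
  #11 SA[11]=13  'bcadaaccac'
  #12 SA[12]=4  'bdddaaadbbcadaaccac'
  #13 SA[13]=22  'c'
  #14 SA[14]=20  'cac'
  #15 SA[15]=14  'cadaaccac'
  #16 SA[16]=19  'ccac'
  #17 SA[17]=7  'daaadbbcadaaccac'
  #18 SA[18]=16  'daaccac'
  #19 SA[19]=2  'dabdddaaadbbcadaaccac'
  #20 SA[20]=11  'dbbcadaaccac'
  #21 SA[21]=6  'ddaaadbbcadaaccac'
  #22 SA[22]=5  'dddaaadbbcadaaccac'

SA = [8, 17, 9, 3, 21, 18, 15, 1, 10, 0, 12, 13, 4, 22, 20, 14, 19, 7, 16, 2, 11, 6, 5]
i: (SA[i-1],SA[i]) lcp shared
  1: (8,17) 2 'aa'
  2: (17,9) 2 'aa'
  3: (9,3) 1 'a'
  4: (3,21) 1 'a'
  5: (21,18) 2 'ac'
  6: (18,15) 1 'a'
  7: (15,1) 3 'ada'
  8: (1,10) 2 'ad'
  9: (10,0) 0 ''
  10: (0,12) 1 'b'
  11: (12,13) 1 'b'
  12: (13,4) 1 'b'
  13: (4,22) 0 ''
  14: (22,20) 1 'c'
  15: (20,14) 2 'ca'
  16: (14,19) 1 'c'
  17: (19,7) 0 ''
  18: (7,16) 3 'daa'
  19: (16,2) 2 'da'
  20: (2,11) 1 'd'
  21: (11,6) 1 'd'
  22: (6,5) 2 'dd'

[0, 2, 2, 1, 1, 2, 1, 3, 2, 0, 1, 1, 1, 0, 1, 2, 1, 0, 3, 2, 1, 1, 2]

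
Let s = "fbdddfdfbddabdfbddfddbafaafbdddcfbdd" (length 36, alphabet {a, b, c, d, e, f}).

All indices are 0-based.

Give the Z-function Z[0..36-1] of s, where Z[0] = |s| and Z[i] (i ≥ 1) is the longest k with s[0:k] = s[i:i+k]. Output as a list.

[36, 0, 0, 0, 0, 1, 0, 4, 0, 0, 0, 0, 0, 0, 4, 0, 0, 0, 1, 0, 0, 0, 0, 1, 0, 0, 5, 0, 0, 0, 0, 0, 4, 0, 0, 0]

Z[0]=36
i=1: outside box; Z[1]=0
i=2: outside box; Z[2]=0
i=3: outside box; Z[3]=0
i=4: outside box; Z[4]=0
i=5: outside box; Z[5]=1 scan→box=[5,6)
i=6: outside box; Z[6]=0
i=7: outside box; Z[7]=4 scan→box=[7,11)
i=8: min(r-i=3, Z[1]=0)=0; Z[8]=0
i=9: min(r-i=2, Z[2]=0)=0; Z[9]=0
i=10: min(r-i=1, Z[3]=0)=0; Z[10]=0
i=11: outside box; Z[11]=0
i=12: outside box; Z[12]=0
i=13: outside box; Z[13]=0
i=14: outside box; Z[14]=4 scan→box=[14,18)
i=15: min(r-i=3, Z[1]=0)=0; Z[15]=0
i=16: min(r-i=2, Z[2]=0)=0; Z[16]=0
i=17: min(r-i=1, Z[3]=0)=0; Z[17]=0
i=18: outside box; Z[18]=1 scan→box=[18,19)
i=19: outside box; Z[19]=0
i=20: outside box; Z[20]=0
i=21: outside box; Z[21]=0
i=22: outside box; Z[22]=0
i=23: outside box; Z[23]=1 scan→box=[23,24)
i=24: outside box; Z[24]=0
i=25: outside box; Z[25]=0
i=26: outside box; Z[26]=5 scan→box=[26,31)
i=27: min(r-i=4, Z[1]=0)=0; Z[27]=0
i=28: min(r-i=3, Z[2]=0)=0; Z[28]=0
i=29: min(r-i=2, Z[3]=0)=0; Z[29]=0
i=30: min(r-i=1, Z[4]=0)=0; Z[30]=0
i=31: outside box; Z[31]=0
i=32: outside box; Z[32]=4 scan→box=[32,36)
i=33: min(r-i=3, Z[1]=0)=0; Z[33]=0
i=34: min(r-i=2, Z[2]=0)=0; Z[34]=0
i=35: min(r-i=1, Z[3]=0)=0; Z[35]=0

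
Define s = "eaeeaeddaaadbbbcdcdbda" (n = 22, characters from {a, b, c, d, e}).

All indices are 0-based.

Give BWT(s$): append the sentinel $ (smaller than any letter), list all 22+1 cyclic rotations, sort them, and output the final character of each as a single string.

rank  rotation                 last
    0  $eaeeaeddaaadbbbcdcdbda  a
    1  a$eaeeaeddaaadbbbcdcdbd  d
    2  aaadbbbcdcdbda$eaeeaedd  d
    3  aadbbbcdcdbda$eaeeaedda  a
    4  adbbbcdcdbda$eaeeaeddaa  a
    5  aeddaaadbbbcdcdbda$eaee  e
    6  aeeaeddaaadbbbcdcdbda$e  e
    7  bbbcdcdbda$eaeeaeddaaad  d
    8  bbcdcdbda$eaeeaeddaaadb  b
    9  bcdcdbda$eaeeaeddaaadbb  b
   10  bda$eaeeaeddaaadbbbcdcd  d
   11  cdbda$eaeeaeddaaadbbbcd  d
   12  cdcdbda$eaeeaeddaaadbbb  b
   13  da$eaeeaeddaaadbbbcdcdb  b
   14  daaadbbbcdcdbda$eaeeaed  d
   15  dbbbcdcdbda$eaeeaeddaaa  a
   16  dbda$eaeeaeddaaadbbbcdc  c
   17  dcdbda$eaeeaeddaaadbbbc  c
   18  ddaaadbbbcdcdbda$eaeeae  e
   19  eaeddaaadbbbcdcdbda$eae  e
   20  eaeeaeddaaadbbbcdcdbda$  $
   21  eddaaadbbbcdcdbda$eaeea  a
   22  eeaeddaaadbbbcdcdbda$ea  a

addaaeedbbddbbdaccee$aa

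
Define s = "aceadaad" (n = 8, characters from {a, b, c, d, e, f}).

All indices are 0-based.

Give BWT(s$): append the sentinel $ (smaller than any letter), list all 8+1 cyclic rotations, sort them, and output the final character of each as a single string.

dd$aeaaac

rank  rotation   last
    0  $aceadaad  d
    1  aad$acead  d
    2  aceadaad$  $
    3  ad$aceada  a
    4  adaad$ace  e
    5  ceadaad$a  a
    6  d$aceadaa  a
    7  daad$acea  a
    8  eadaad$ac  c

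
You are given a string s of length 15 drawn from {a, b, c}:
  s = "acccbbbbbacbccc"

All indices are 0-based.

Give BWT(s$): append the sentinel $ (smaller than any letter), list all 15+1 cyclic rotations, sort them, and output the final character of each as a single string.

rank  rotation          last
    0  $acccbbbbbacbccc  c
    1  acbccc$acccbbbbb  b
    2  acccbbbbbacbccc$  $
    3  bacbccc$acccbbbb  b
    4  bbacbccc$acccbbb  b
    5  bbbacbccc$acccbb  b
    6  bbbbacbccc$acccb  b
    7  bbbbbacbccc$accc  c
    8  bccc$acccbbbbbac  c
    9  c$acccbbbbbacbcc  c
   10  cbbbbbacbccc$acc  c
   11  cbccc$acccbbbbba  a
   12  cc$acccbbbbbacbc  c
   13  ccbbbbbacbccc$ac  c
   14  ccc$acccbbbbbacb  b
   15  cccbbbbbacbccc$a  a

cb$bbbbccccaccba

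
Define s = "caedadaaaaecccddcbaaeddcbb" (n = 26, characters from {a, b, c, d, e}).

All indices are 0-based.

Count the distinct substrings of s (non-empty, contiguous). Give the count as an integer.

sorted suffixes:
  #0 SA[0]=6  'aaaaecccddcbaaeddcbb'
  #1 SA[1]=7  'aaaecccddcbaaeddcbb'
  #2 SA[2]=8  'aaecccddcbaaeddcbb'
  #3 SA[3]=18  'aaeddcbb'
  #4 SA[4]=4  'adaaaaecccddcbaaeddcbb'
  #5 SA[5]=9  'aecccddcbaaeddcbb'
  #6 SA[6]=1  'aedadaaaaecccddcbaaeddcbb'
  #7 SA[7]=19  'aeddcbb'
  #8 SA[8]=25  'b'
  #9 SA[9]=17  'baaeddcbb'
  #10 SA[10]=24  'bb'
  #11 SA[11]=0  'caedadaaaaecccddcbaaeddcbb'
  #12 SA[12]=16  'cbaaeddcbb'
  #13 SA[13]=23  'cbb'
  #14 SA[14]=11  'cccddcbaaeddcbb'
  #15 SA[15]=12  'ccddcbaaeddcbb'
  #16 SA[16]=13  'cddcbaaeddcbb'
  #17 SA[17]=5  'daaaaecccddcbaaeddcbb'
  #18 SA[18]=3  'dadaaaaecccddcbaaeddcbb'
  #19 SA[19]=15  'dcbaaeddcbb'
  #20 SA[20]=22  'dcbb'
  #21 SA[21]=14  'ddcbaaeddcbb'
  #22 SA[22]=21  'ddcbb'
  #23 SA[23]=10  'ecccddcbaaeddcbb'
  #24 SA[24]=2  'edadaaaaecccddcbaaeddcbb'
  #25 SA[25]=20  'eddcbb'

SA = [6, 7, 8, 18, 4, 9, 1, 19, 25, 17, 24, 0, 16, 23, 11, 12, 13, 5, 3, 15, 22, 14, 21, 10, 2, 20]
[i] adj suffixes → lcp
  [1] 6/7 → 3 ('aaa')
  [2] 7/8 → 2 ('aa')
  [3] 8/18 → 3 ('aae')
  [4] 18/4 → 1 ('a')
  [5] 4/9 → 1 ('a')
  [6] 9/1 → 2 ('ae')
  [7] 1/19 → 3 ('aed')
  [8] 19/25 → 0 ('')
  [9] 25/17 → 1 ('b')
  [10] 17/24 → 1 ('b')
  [11] 24/0 → 0 ('')
  [12] 0/16 → 1 ('c')
  [13] 16/23 → 2 ('cb')
  [14] 23/11 → 1 ('c')
  [15] 11/12 → 2 ('cc')
  [16] 12/13 → 1 ('c')
  [17] 13/5 → 0 ('')
  [18] 5/3 → 2 ('da')
  [19] 3/15 → 1 ('d')
  [20] 15/22 → 3 ('dcb')
  [21] 22/14 → 1 ('d')
  [22] 14/21 → 4 ('ddcb')
  [23] 21/10 → 0 ('')
  [24] 10/2 → 1 ('e')
  [25] 2/20 → 2 ('ed')

n(n+1)/2 = 26·27/2 = 351
Σ LCP = 0 + 3 + 2 + 3 + 1 + 1 + 2 + 3 + 0 + 1 + 1 + 0 + 1 + 2 + 1 + 2 + 1 + 0 + 2 + 1 + 3 + 1 + 4 + 0 + 1 + 2 = 38
distinct = 351 − 38 = 313

313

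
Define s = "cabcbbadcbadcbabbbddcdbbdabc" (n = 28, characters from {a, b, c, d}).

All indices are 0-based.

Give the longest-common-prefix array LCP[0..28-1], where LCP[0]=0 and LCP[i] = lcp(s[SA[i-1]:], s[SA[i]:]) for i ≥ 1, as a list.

[0, 2, 3, 1, 5, 0, 2, 6, 1, 2, 2, 3, 1, 2, 1, 2, 0, 1, 1, 3, 2, 1, 0, 1, 1, 4, 2, 1]

rank | idx | suffix
   0 |  14 | abbbddcdbbdabc
   1 |  25 | abc
   2 |   1 | abcbbadcbadcbabbbddcdbbdabc
   3 |  10 | adcbabbbddcdbbdabc
   4 |   6 | adcbadcbabbbddcdbbdabc
   5 |  13 | babbbddcdbbdabc
   6 |   9 | badcbabbbddcdbbdabc
   7 |   5 | badcbadcbabbbddcdbbdabc
   8 |   4 | bbadcbadcbabbbddcdbbdabc
   9 |  15 | bbbddcdbbdabc
  10 |  22 | bbdabc
  11 |  16 | bbddcdbbdabc
  12 |  26 | bc
  13 |   2 | bcbbadcbadcbabbbddcdbbdabc
  14 |  23 | bdabc
  15 |  17 | bddcdbbdabc
  16 |  27 | c
  17 |   0 | cabcbbadcbadcbabbbddcdbbdabc
  18 |  12 | cbabbbddcdbbdabc
  19 |   8 | cbadcbabbbddcdbbdabc
  20 |   3 | cbbadcbadcbabbbddcdbbdabc
  21 |  20 | cdbbdabc
  22 |  24 | dabc
  23 |  21 | dbbdabc
  24 |  11 | dcbabbbddcdbbdabc
  25 |   7 | dcbadcbabbbddcdbbdabc
  26 |  19 | dcdbbdabc
  27 |  18 | ddcdbbdabc

SA = [14, 25, 1, 10, 6, 13, 9, 5, 4, 15, 22, 16, 26, 2, 23, 17, 27, 0, 12, 8, 3, 20, 24, 21, 11, 7, 19, 18]
rank  pair      lcp
   1  s[14:],s[25:]  2  'ab'
   2  s[25:],s[1:]  3  'abc'
   3  s[1:],s[10:]  1  'a'
   4  s[10:],s[6:]  5  'adcba'
   5  s[6:],s[13:]  0  ''
   6  s[13:],s[9:]  2  'ba'
   7  s[9:],s[5:]  6  'badcba'
   8  s[5:],s[4:]  1  'b'
   9  s[4:],s[15:]  2  'bb'
  10  s[15:],s[22:]  2  'bb'
  11  s[22:],s[16:]  3  'bbd'
  12  s[16:],s[26:]  1  'b'
  13  s[26:],s[2:]  2  'bc'
  14  s[2:],s[23:]  1  'b'
  15  s[23:],s[17:]  2  'bd'
  16  s[17:],s[27:]  0  ''
  17  s[27:],s[0:]  1  'c'
  18  s[0:],s[12:]  1  'c'
  19  s[12:],s[8:]  3  'cba'
  20  s[8:],s[3:]  2  'cb'
  21  s[3:],s[20:]  1  'c'
  22  s[20:],s[24:]  0  ''
  23  s[24:],s[21:]  1  'd'
  24  s[21:],s[11:]  1  'd'
  25  s[11:],s[7:]  4  'dcba'
  26  s[7:],s[19:]  2  'dc'
  27  s[19:],s[18:]  1  'd'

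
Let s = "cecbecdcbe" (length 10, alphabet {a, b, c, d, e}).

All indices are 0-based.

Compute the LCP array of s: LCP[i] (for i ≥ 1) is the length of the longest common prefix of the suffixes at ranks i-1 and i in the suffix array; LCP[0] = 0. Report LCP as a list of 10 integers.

[0, 2, 0, 3, 1, 1, 0, 0, 1, 2]

rank | idx | suffix
   0 |   8 | be
   1 |   3 | becdcbe
   2 |   7 | cbe
   3 |   2 | cbecdcbe
   4 |   5 | cdcbe
   5 |   0 | cecbecdcbe
   6 |   6 | dcbe
   7 |   9 | e
   8 |   1 | ecbecdcbe
   9 |   4 | ecdcbe

SA = [8, 3, 7, 2, 5, 0, 6, 9, 1, 4]
[i] adj suffixes → lcp
  [1] 8/3 → 2 ('be')
  [2] 3/7 → 0 ('')
  [3] 7/2 → 3 ('cbe')
  [4] 2/5 → 1 ('c')
  [5] 5/0 → 1 ('c')
  [6] 0/6 → 0 ('')
  [7] 6/9 → 0 ('')
  [8] 9/1 → 1 ('e')
  [9] 1/4 → 2 ('ec')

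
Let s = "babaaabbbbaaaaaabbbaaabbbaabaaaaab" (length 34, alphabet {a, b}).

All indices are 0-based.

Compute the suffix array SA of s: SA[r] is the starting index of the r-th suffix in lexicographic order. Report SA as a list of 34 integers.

[10, 28, 11, 29, 12, 30, 13, 19, 3, 31, 25, 14, 20, 4, 32, 26, 1, 15, 21, 5, 33, 9, 27, 18, 2, 24, 0, 8, 17, 23, 7, 16, 22, 6]

rank | idx | suffix
   0 |  10 | aaaaaabbbaaabbbaabaaaaab
   1 |  28 | aaaaab
   2 |  11 | aaaaabbbaaabbbaabaaaaab
   3 |  29 | aaaab
   4 |  12 | aaaabbbaaabbbaabaaaaab
   5 |  30 | aaab
   6 |  13 | aaabbbaaabbbaabaaaaab
   7 |  19 | aaabbbaabaaaaab
   8 |   3 | aaabbbbaaaaaabbbaaabbbaabaaaaab
   9 |  31 | aab
  10 |  25 | aabaaaaab
  11 |  14 | aabbbaaabbbaabaaaaab
  12 |  20 | aabbbaabaaaaab
  13 |   4 | aabbbbaaaaaabbbaaabbbaabaaaaab
  14 |  32 | ab
  15 |  26 | abaaaaab
  16 |   1 | abaaabbbbaaaaaabbbaaabbbaabaaaaab
  17 |  15 | abbbaaabbbaabaaaaab
  18 |  21 | abbbaabaaaaab
  19 |   5 | abbbbaaaaaabbbaaabbbaabaaaaab
  20 |  33 | b
  21 |   9 | baaaaaabbbaaabbbaabaaaaab
  22 |  27 | baaaaab
  23 |  18 | baaabbbaabaaaaab
  24 |   2 | baaabbbbaaaaaabbbaaabbbaabaaaaab
  25 |  24 | baabaaaaab
  26 |   0 | babaaabbbbaaaaaabbbaaabbbaabaaaaab
  27 |   8 | bbaaaaaabbbaaabbbaabaaaaab
  28 |  17 | bbaaabbbaabaaaaab
  29 |  23 | bbaabaaaaab
  30 |   7 | bbbaaaaaabbbaaabbbaabaaaaab
  31 |  16 | bbbaaabbbaabaaaaab
  32 |  22 | bbbaabaaaaab
  33 |   6 | bbbbaaaaaabbbaaabbbaabaaaaab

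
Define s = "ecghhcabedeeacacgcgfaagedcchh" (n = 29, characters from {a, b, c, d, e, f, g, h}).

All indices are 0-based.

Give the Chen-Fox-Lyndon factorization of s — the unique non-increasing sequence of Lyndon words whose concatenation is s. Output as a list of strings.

["e", "cghh", "c", "abedeeacacgcgf", "aagedcchh"]

emit factor 1: 'e' (i=0, period=1)
emit factor 2: 'cghh' (i=1, period=4)
emit factor 3: 'c' (i=5, period=1)
emit factor 4: 'abedeeacacgcgf' (i=6, period=14)
emit factor 5: 'aagedcchh' (i=20, period=9)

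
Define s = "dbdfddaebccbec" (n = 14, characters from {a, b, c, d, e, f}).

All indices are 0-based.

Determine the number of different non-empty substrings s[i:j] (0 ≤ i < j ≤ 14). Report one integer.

rank→(start, suffix):
  0 → (6, 'aebccbec')
  1 → (8, 'bccbec')
  2 → (1, 'bdfddaebccbec')
  3 → (11, 'bec')
  4 → (13, 'c')
  5 → (10, 'cbec')
  6 → (9, 'ccbec')
  7 → (5, 'daebccbec')
  8 → (0, 'dbdfddaebccbec')
  9 → (4, 'ddaebccbec')
  10 → (2, 'dfddaebccbec')
  11 → (7, 'ebccbec')
  12 → (12, 'ec')
  13 → (3, 'fddaebccbec')

SA = [6, 8, 1, 11, 13, 10, 9, 5, 0, 4, 2, 7, 12, 3]
i: (SA[i-1],SA[i]) lcp shared
  1: (6,8) 0 ''
  2: (8,1) 1 'b'
  3: (1,11) 1 'b'
  4: (11,13) 0 ''
  5: (13,10) 1 'c'
  6: (10,9) 1 'c'
  7: (9,5) 0 ''
  8: (5,0) 1 'd'
  9: (0,4) 1 'd'
  10: (4,2) 1 'd'
  11: (2,7) 0 ''
  12: (7,12) 1 'e'
  13: (12,3) 0 ''

n(n+1)/2 = 14·15/2 = 105
Σ LCP = 0 + 0 + 1 + 1 + 0 + 1 + 1 + 0 + 1 + 1 + 1 + 0 + 1 + 0 = 8
distinct = 105 − 8 = 97

97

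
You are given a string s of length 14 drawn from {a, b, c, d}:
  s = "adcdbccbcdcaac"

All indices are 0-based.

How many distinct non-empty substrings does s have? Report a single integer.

92

sorted suffixes:
  #0 SA[0]=11  'aac'
  #1 SA[1]=12  'ac'
  #2 SA[2]=0  'adcdbccbcdcaac'
  #3 SA[3]=4  'bccbcdcaac'
  #4 SA[4]=7  'bcdcaac'
  #5 SA[5]=13  'c'
  #6 SA[6]=10  'caac'
  #7 SA[7]=6  'cbcdcaac'
  #8 SA[8]=5  'ccbcdcaac'
  #9 SA[9]=2  'cdbccbcdcaac'
  #10 SA[10]=8  'cdcaac'
  #11 SA[11]=3  'dbccbcdcaac'
  #12 SA[12]=9  'dcaac'
  #13 SA[13]=1  'dcdbccbcdcaac'

SA = [11, 12, 0, 4, 7, 13, 10, 6, 5, 2, 8, 3, 9, 1]
[i] adj suffixes → lcp
  [1] 11/12 → 1 ('a')
  [2] 12/0 → 1 ('a')
  [3] 0/4 → 0 ('')
  [4] 4/7 → 2 ('bc')
  [5] 7/13 → 0 ('')
  [6] 13/10 → 1 ('c')
  [7] 10/6 → 1 ('c')
  [8] 6/5 → 1 ('c')
  [9] 5/2 → 1 ('c')
  [10] 2/8 → 2 ('cd')
  [11] 8/3 → 0 ('')
  [12] 3/9 → 1 ('d')
  [13] 9/1 → 2 ('dc')

n(n+1)/2 = 14·15/2 = 105
Σ LCP = 0 + 1 + 1 + 0 + 2 + 0 + 1 + 1 + 1 + 1 + 2 + 0 + 1 + 2 = 13
distinct = 105 − 13 = 92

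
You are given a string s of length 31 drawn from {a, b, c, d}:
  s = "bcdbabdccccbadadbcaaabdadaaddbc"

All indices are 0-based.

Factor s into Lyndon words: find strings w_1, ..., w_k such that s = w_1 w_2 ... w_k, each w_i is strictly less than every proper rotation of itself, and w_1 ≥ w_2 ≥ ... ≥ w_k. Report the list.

["bcd", "b", "abdccccbadadbc", "aaabdadaaddbc"]

emit factor 1: 'bcd' (i=0, period=3)
emit factor 2: 'b' (i=3, period=1)
emit factor 3: 'abdccccbadadbc' (i=4, period=14)
emit factor 4: 'aaabdadaaddbc' (i=18, period=13)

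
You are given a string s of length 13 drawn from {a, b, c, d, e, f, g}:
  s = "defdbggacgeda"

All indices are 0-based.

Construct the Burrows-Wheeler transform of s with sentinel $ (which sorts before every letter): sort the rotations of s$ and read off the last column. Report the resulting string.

adgdaef$gdegcb

rank  rotation        last
    0  $defdbggacgeda  a
    1  a$defdbggacged  d
    2  acgeda$defdbgg  g
    3  bggacgeda$defd  d
    4  cgeda$defdbgga  a
    5  da$defdbggacge  e
    6  dbggacgeda$def  f
    7  defdbggacgeda$  $
    8  eda$defdbggacg  g
    9  efdbggacgeda$d  d
   10  fdbggacgeda$de  e
   11  gacgeda$defdbg  g
   12  geda$defdbggac  c
   13  ggacgeda$defdb  b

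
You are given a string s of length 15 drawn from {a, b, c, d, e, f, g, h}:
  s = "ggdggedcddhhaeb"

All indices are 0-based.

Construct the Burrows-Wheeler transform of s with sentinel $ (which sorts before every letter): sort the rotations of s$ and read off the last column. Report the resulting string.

bhedecgdaggg$dhd

rank  rotation          last
    0  $ggdggedcddhhaeb  b
    1  aeb$ggdggedcddhh  h
    2  b$ggdggedcddhhae  e
    3  cddhhaeb$ggdgged  d
    4  dcddhhaeb$ggdgge  e
    5  ddhhaeb$ggdggedc  c
    6  dggedcddhhaeb$gg  g
    7  dhhaeb$ggdggedcd  d
    8  eb$ggdggedcddhha  a
    9  edcddhhaeb$ggdgg  g
   10  gdggedcddhhaeb$g  g
   11  gedcddhhaeb$ggdg  g
   12  ggdggedcddhhaeb$  $
   13  ggedcddhhaeb$ggd  d
   14  haeb$ggdggedcddh  h
   15  hhaeb$ggdggedcdd  d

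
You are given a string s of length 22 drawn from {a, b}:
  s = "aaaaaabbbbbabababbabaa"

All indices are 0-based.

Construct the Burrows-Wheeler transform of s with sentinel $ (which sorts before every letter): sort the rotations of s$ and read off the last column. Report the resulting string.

aab$aaaabbbbaabbaaabbba

rank  rotation                 last
    0  $aaaaaabbbbbabababbabaa  a
    1  a$aaaaaabbbbbabababbaba  a
    2  aa$aaaaaabbbbbabababbab  b
    3  aaaaaabbbbbabababbabaa$  $
    4  aaaaabbbbbabababbabaa$a  a
    5  aaaabbbbbabababbabaa$aa  a
    6  aaabbbbbabababbabaa$aaa  a
    7  aabbbbbabababbabaa$aaaa  a
    8  abaa$aaaaaabbbbbabababb  b
    9  abababbabaa$aaaaaabbbbb  b
   10  ababbabaa$aaaaaabbbbbab  b
   11  abbabaa$aaaaaabbbbbabab  b
   12  abbbbbabababbabaa$aaaaa  a
   13  baa$aaaaaabbbbbabababba  a
   14  babaa$aaaaaabbbbbababab  b
   15  babababbabaa$aaaaaabbbb  b
   16  bababbabaa$aaaaaabbbbba  a
   17  babbabaa$aaaaaabbbbbaba  a
   18  bbabaa$aaaaaabbbbbababa  a
   19  bbabababbabaa$aaaaaabbb  b
   20  bbbabababbabaa$aaaaaabb  b
   21  bbbbabababbabaa$aaaaaab  b
   22  bbbbbabababbabaa$aaaaaa  a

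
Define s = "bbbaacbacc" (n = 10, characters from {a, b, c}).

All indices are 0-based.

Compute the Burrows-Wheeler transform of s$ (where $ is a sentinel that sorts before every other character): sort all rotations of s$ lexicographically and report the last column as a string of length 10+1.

cbabbcb$caa

rank  rotation     last
    0  $bbbaacbacc  c
    1  aacbacc$bbb  b
    2  acbacc$bbba  a
    3  acc$bbbaacb  b
    4  baacbacc$bb  b
    5  bacc$bbbaac  c
    6  bbaacbacc$b  b
    7  bbbaacbacc$  $
    8  c$bbbaacbac  c
    9  cbacc$bbbaa  a
   10  cc$bbbaacba  a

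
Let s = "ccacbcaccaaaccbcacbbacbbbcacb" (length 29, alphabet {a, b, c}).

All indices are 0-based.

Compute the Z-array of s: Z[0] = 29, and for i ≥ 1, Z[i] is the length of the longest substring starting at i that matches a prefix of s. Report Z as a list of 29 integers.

Z[0]=29
i=1: fresh scan; Z[1]=1 grow→box=[1,2)
i=2: fresh scan; Z[2]=0
i=3: fresh scan; Z[3]=1 grow→box=[3,4)
i=4: fresh scan; Z[4]=0
i=5: fresh scan; Z[5]=1 grow→box=[5,6)
i=6: fresh scan; Z[6]=0
i=7: fresh scan; Z[7]=3 grow→box=[7,10)
i=8: min(r-i=2, Z[1]=1)=1; Z[8]=1
i=9: min(r-i=1, Z[2]=0)=0; Z[9]=0
i=10: fresh scan; Z[10]=0
i=11: fresh scan; Z[11]=0
i=12: fresh scan; Z[12]=2 grow→box=[12,14)
i=13: min(r-i=1, Z[1]=1)=1; Z[13]=1
i=14: fresh scan; Z[14]=0
i=15: fresh scan; Z[15]=1 grow→box=[15,16)
i=16: fresh scan; Z[16]=0
i=17: fresh scan; Z[17]=1 grow→box=[17,18)
i=18: fresh scan; Z[18]=0
i=19: fresh scan; Z[19]=0
i=20: fresh scan; Z[20]=0
i=21: fresh scan; Z[21]=1 grow→box=[21,22)
i=22: fresh scan; Z[22]=0
i=23: fresh scan; Z[23]=0
i=24: fresh scan; Z[24]=0
i=25: fresh scan; Z[25]=1 grow→box=[25,26)
i=26: fresh scan; Z[26]=0
i=27: fresh scan; Z[27]=1 grow→box=[27,28)
i=28: fresh scan; Z[28]=0

[29, 1, 0, 1, 0, 1, 0, 3, 1, 0, 0, 0, 2, 1, 0, 1, 0, 1, 0, 0, 0, 1, 0, 0, 0, 1, 0, 1, 0]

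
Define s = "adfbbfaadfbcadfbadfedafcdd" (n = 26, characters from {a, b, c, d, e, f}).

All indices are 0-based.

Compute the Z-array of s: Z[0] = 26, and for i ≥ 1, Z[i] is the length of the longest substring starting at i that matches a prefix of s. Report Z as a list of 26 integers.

[26, 0, 0, 0, 0, 0, 1, 4, 0, 0, 0, 0, 4, 0, 0, 0, 3, 0, 0, 0, 0, 1, 0, 0, 0, 0]

Z[0]=26
i=1: fresh scan; Z[1]=0
i=2: fresh scan; Z[2]=0
i=3: fresh scan; Z[3]=0
i=4: fresh scan; Z[4]=0
i=5: fresh scan; Z[5]=0
i=6: fresh scan; Z[6]=1 extend→box=[6,7)
i=7: fresh scan; Z[7]=4 extend→box=[7,11)
i=8: min(r-i=3, Z[1]=0)=0; Z[8]=0
i=9: min(r-i=2, Z[2]=0)=0; Z[9]=0
i=10: min(r-i=1, Z[3]=0)=0; Z[10]=0
i=11: fresh scan; Z[11]=0
i=12: fresh scan; Z[12]=4 extend→box=[12,16)
i=13: min(r-i=3, Z[1]=0)=0; Z[13]=0
i=14: min(r-i=2, Z[2]=0)=0; Z[14]=0
i=15: min(r-i=1, Z[3]=0)=0; Z[15]=0
i=16: fresh scan; Z[16]=3 extend→box=[16,19)
i=17: min(r-i=2, Z[1]=0)=0; Z[17]=0
i=18: min(r-i=1, Z[2]=0)=0; Z[18]=0
i=19: fresh scan; Z[19]=0
i=20: fresh scan; Z[20]=0
i=21: fresh scan; Z[21]=1 extend→box=[21,22)
i=22: fresh scan; Z[22]=0
i=23: fresh scan; Z[23]=0
i=24: fresh scan; Z[24]=0
i=25: fresh scan; Z[25]=0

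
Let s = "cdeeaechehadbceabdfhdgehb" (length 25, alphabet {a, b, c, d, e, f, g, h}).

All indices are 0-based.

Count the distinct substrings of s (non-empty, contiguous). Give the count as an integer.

306

rank | idx | suffix
   0 |  15 | abdfhdgehb
   1 |  10 | adbceabdfhdgehb
   2 |   4 | aechehadbceabdfhdgehb
   3 |  24 | b
   4 |  12 | bceabdfhdgehb
   5 |  16 | bdfhdgehb
   6 |   0 | cdeeaechehadbceabdfhdgehb
   7 |  13 | ceabdfhdgehb
   8 |   6 | chehadbceabdfhdgehb
   9 |  11 | dbceabdfhdgehb
  10 |   1 | deeaechehadbceabdfhdgehb
  11 |  17 | dfhdgehb
  12 |  20 | dgehb
  13 |  14 | eabdfhdgehb
  14 |   3 | eaechehadbceabdfhdgehb
  15 |   5 | echehadbceabdfhdgehb
  16 |   2 | eeaechehadbceabdfhdgehb
  17 |   8 | ehadbceabdfhdgehb
  18 |  22 | ehb
  19 |  18 | fhdgehb
  20 |  21 | gehb
  21 |   9 | hadbceabdfhdgehb
  22 |  23 | hb
  23 |  19 | hdgehb
  24 |   7 | hehadbceabdfhdgehb

SA = [15, 10, 4, 24, 12, 16, 0, 13, 6, 11, 1, 17, 20, 14, 3, 5, 2, 8, 22, 18, 21, 9, 23, 19, 7]
rank  pair      lcp
   1  s[15:],s[10:]  1  'a'
   2  s[10:],s[4:]  1  'a'
   3  s[4:],s[24:]  0  ''
   4  s[24:],s[12:]  1  'b'
   5  s[12:],s[16:]  1  'b'
   6  s[16:],s[0:]  0  ''
   7  s[0:],s[13:]  1  'c'
   8  s[13:],s[6:]  1  'c'
   9  s[6:],s[11:]  0  ''
  10  s[11:],s[1:]  1  'd'
  11  s[1:],s[17:]  1  'd'
  12  s[17:],s[20:]  1  'd'
  13  s[20:],s[14:]  0  ''
  14  s[14:],s[3:]  2  'ea'
  15  s[3:],s[5:]  1  'e'
  16  s[5:],s[2:]  1  'e'
  17  s[2:],s[8:]  1  'e'
  18  s[8:],s[22:]  2  'eh'
  19  s[22:],s[18:]  0  ''
  20  s[18:],s[21:]  0  ''
  21  s[21:],s[9:]  0  ''
  22  s[9:],s[23:]  1  'h'
  23  s[23:],s[19:]  1  'h'
  24  s[19:],s[7:]  1  'h'

n(n+1)/2 = 25·26/2 = 325
Σ LCP = 0 + 1 + 1 + 0 + 1 + 1 + 0 + 1 + 1 + 0 + 1 + 1 + 1 + 0 + 2 + 1 + 1 + 1 + 2 + 0 + 0 + 0 + 1 + 1 + 1 = 19
distinct = 325 − 19 = 306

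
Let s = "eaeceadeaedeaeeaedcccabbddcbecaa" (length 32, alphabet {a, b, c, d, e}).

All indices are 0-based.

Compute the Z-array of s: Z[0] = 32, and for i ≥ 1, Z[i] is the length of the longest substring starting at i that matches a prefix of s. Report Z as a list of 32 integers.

Z[0]=32
i=1: outside box; Z[1]=0
i=2: outside box; Z[2]=1 extend→box=[2,3)
i=3: outside box; Z[3]=0
i=4: outside box; Z[4]=2 extend→box=[4,6)
i=5: min(r-i=1, Z[1]=0)=0; Z[5]=0
i=6: outside box; Z[6]=0
i=7: outside box; Z[7]=3 extend→box=[7,10)
i=8: min(r-i=2, Z[1]=0)=0; Z[8]=0
i=9: min(r-i=1, Z[2]=1)=1; Z[9]=1
i=10: outside box; Z[10]=0
i=11: outside box; Z[11]=3 extend→box=[11,14)
i=12: min(r-i=2, Z[1]=0)=0; Z[12]=0
i=13: min(r-i=1, Z[2]=1)=1; Z[13]=1
i=14: outside box; Z[14]=3 extend→box=[14,17)
i=15: min(r-i=2, Z[1]=0)=0; Z[15]=0
i=16: min(r-i=1, Z[2]=1)=1; Z[16]=1
i=17: outside box; Z[17]=0
i=18: outside box; Z[18]=0
i=19: outside box; Z[19]=0
i=20: outside box; Z[20]=0
i=21: outside box; Z[21]=0
i=22: outside box; Z[22]=0
i=23: outside box; Z[23]=0
i=24: outside box; Z[24]=0
i=25: outside box; Z[25]=0
i=26: outside box; Z[26]=0
i=27: outside box; Z[27]=0
i=28: outside box; Z[28]=1 extend→box=[28,29)
i=29: outside box; Z[29]=0
i=30: outside box; Z[30]=0
i=31: outside box; Z[31]=0

[32, 0, 1, 0, 2, 0, 0, 3, 0, 1, 0, 3, 0, 1, 3, 0, 1, 0, 0, 0, 0, 0, 0, 0, 0, 0, 0, 0, 1, 0, 0, 0]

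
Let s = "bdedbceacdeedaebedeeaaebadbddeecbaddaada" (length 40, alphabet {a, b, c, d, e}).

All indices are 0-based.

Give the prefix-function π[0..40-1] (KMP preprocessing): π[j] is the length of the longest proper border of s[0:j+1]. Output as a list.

π[0] = 0
j=1 s[j]='d': π[1]=0 (border '')
j=2 s[j]='e': π[2]=0 (border '')
j=3 s[j]='d': π[3]=0 (border '')
j=4 s[j]='b': π[4]=1 (border 'b')
j=5 s[j]='c': k: 1→0; π[5]=0 (border '')
j=6 s[j]='e': π[6]=0 (border '')
j=7 s[j]='a': π[7]=0 (border '')
j=8 s[j]='c': π[8]=0 (border '')
j=9 s[j]='d': π[9]=0 (border '')
j=10 s[j]='e': π[10]=0 (border '')
j=11 s[j]='e': π[11]=0 (border '')
j=12 s[j]='d': π[12]=0 (border '')
j=13 s[j]='a': π[13]=0 (border '')
j=14 s[j]='e': π[14]=0 (border '')
j=15 s[j]='b': π[15]=1 (border 'b')
j=16 s[j]='e': k: 1→0; π[16]=0 (border '')
j=17 s[j]='d': π[17]=0 (border '')
j=18 s[j]='e': π[18]=0 (border '')
j=19 s[j]='e': π[19]=0 (border '')
j=20 s[j]='a': π[20]=0 (border '')
j=21 s[j]='a': π[21]=0 (border '')
j=22 s[j]='e': π[22]=0 (border '')
j=23 s[j]='b': π[23]=1 (border 'b')
j=24 s[j]='a': k: 1→0; π[24]=0 (border '')
j=25 s[j]='d': π[25]=0 (border '')
j=26 s[j]='b': π[26]=1 (border 'b')
j=27 s[j]='d': π[27]=2 (border 'bd')
j=28 s[j]='d': k: 2→0; π[28]=0 (border '')
j=29 s[j]='e': π[29]=0 (border '')
j=30 s[j]='e': π[30]=0 (border '')
j=31 s[j]='c': π[31]=0 (border '')
j=32 s[j]='b': π[32]=1 (border 'b')
j=33 s[j]='a': k: 1→0; π[33]=0 (border '')
j=34 s[j]='d': π[34]=0 (border '')
j=35 s[j]='d': π[35]=0 (border '')
j=36 s[j]='a': π[36]=0 (border '')
j=37 s[j]='a': π[37]=0 (border '')
j=38 s[j]='d': π[38]=0 (border '')
j=39 s[j]='a': π[39]=0 (border '')

[0, 0, 0, 0, 1, 0, 0, 0, 0, 0, 0, 0, 0, 0, 0, 1, 0, 0, 0, 0, 0, 0, 0, 1, 0, 0, 1, 2, 0, 0, 0, 0, 1, 0, 0, 0, 0, 0, 0, 0]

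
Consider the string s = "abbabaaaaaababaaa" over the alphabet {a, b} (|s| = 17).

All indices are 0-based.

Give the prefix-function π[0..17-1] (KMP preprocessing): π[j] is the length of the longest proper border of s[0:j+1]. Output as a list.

π[0] = 0
j=1 s[j]='b': π[1]=0 (border '')
j=2 s[j]='b': π[2]=0 (border '')
j=3 s[j]='a': π[3]=1 (border 'a')
j=4 s[j]='b': π[4]=2 (border 'ab')
j=5 s[j]='a': k: 2→0; π[5]=1 (border 'a')
j=6 s[j]='a': k: 1→0; π[6]=1 (border 'a')
j=7 s[j]='a': k: 1→0; π[7]=1 (border 'a')
j=8 s[j]='a': k: 1→0; π[8]=1 (border 'a')
j=9 s[j]='a': k: 1→0; π[9]=1 (border 'a')
j=10 s[j]='a': k: 1→0; π[10]=1 (border 'a')
j=11 s[j]='b': π[11]=2 (border 'ab')
j=12 s[j]='a': k: 2→0; π[12]=1 (border 'a')
j=13 s[j]='b': π[13]=2 (border 'ab')
j=14 s[j]='a': k: 2→0; π[14]=1 (border 'a')
j=15 s[j]='a': k: 1→0; π[15]=1 (border 'a')
j=16 s[j]='a': k: 1→0; π[16]=1 (border 'a')

[0, 0, 0, 1, 2, 1, 1, 1, 1, 1, 1, 2, 1, 2, 1, 1, 1]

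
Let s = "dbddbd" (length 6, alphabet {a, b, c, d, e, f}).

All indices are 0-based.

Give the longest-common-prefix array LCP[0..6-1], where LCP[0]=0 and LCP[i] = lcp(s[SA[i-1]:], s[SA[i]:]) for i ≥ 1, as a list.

rank | idx | suffix
   0 |   4 | bd
   1 |   1 | bddbd
   2 |   5 | d
   3 |   3 | dbd
   4 |   0 | dbddbd
   5 |   2 | ddbd

SA = [4, 1, 5, 3, 0, 2]
i: (SA[i-1],SA[i]) lcp shared
  1: (4,1) 2 'bd'
  2: (1,5) 0 ''
  3: (5,3) 1 'd'
  4: (3,0) 3 'dbd'
  5: (0,2) 1 'd'

[0, 2, 0, 1, 3, 1]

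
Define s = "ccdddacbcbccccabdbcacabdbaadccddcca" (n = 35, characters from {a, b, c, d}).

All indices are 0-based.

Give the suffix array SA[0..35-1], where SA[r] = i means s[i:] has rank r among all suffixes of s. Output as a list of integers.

rank→(start, suffix):
  0 → (34, 'a')
  1 → (25, 'aadccddcca')
  2 → (21, 'abdbaadccddcca')
  3 → (14, 'abdbcacabdbaadccddcca')
  4 → (19, 'acabdbaadccddcca')
  5 → (5, 'acbcbccccabdbcacabdbaadccddcca')
  6 → (26, 'adccddcca')
  7 → (24, 'baadccddcca')
  8 → (17, 'bcacabdbaadccddcca')
  9 → (7, 'bcbccccabdbcacabdbaadccddcca')
  10 → (9, 'bccccabdbcacabdbaadccddcca')
  11 → (22, 'bdbaadccddcca')
  12 → (15, 'bdbcacabdbaadccddcca')
  13 → (33, 'ca')
  14 → (20, 'cabdbaadccddcca')
  15 → (13, 'cabdbcacabdbaadccddcca')
  16 → (18, 'cacabdbaadccddcca')
  17 → (6, 'cbcbccccabdbcacabdbaadccddcca')
  18 → (8, 'cbccccabdbcacabdbaadccddcca')
  19 → (32, 'cca')
  20 → (12, 'ccabdbcacabdbaadccddcca')
  21 → (11, 'cccabdbcacabdbaadccddcca')
  22 → (10, 'ccccabdbcacabdbaadccddcca')
  23 → (28, 'ccddcca')
  24 → (0, 'ccdddacbcbccccabdbcacabdbaadccddcca')
  25 → (29, 'cddcca')
  26 → (1, 'cdddacbcbccccabdbcacabdbaadccddcca')
  27 → (4, 'dacbcbccccabdbcacabdbaadccddcca')
  28 → (23, 'dbaadccddcca')
  29 → (16, 'dbcacabdbaadccddcca')
  30 → (31, 'dcca')
  31 → (27, 'dccddcca')
  32 → (3, 'ddacbcbccccabdbcacabdbaadccddcca')
  33 → (30, 'ddcca')
  34 → (2, 'dddacbcbccccabdbcacabdbaadccddcca')

[34, 25, 21, 14, 19, 5, 26, 24, 17, 7, 9, 22, 15, 33, 20, 13, 18, 6, 8, 32, 12, 11, 10, 28, 0, 29, 1, 4, 23, 16, 31, 27, 3, 30, 2]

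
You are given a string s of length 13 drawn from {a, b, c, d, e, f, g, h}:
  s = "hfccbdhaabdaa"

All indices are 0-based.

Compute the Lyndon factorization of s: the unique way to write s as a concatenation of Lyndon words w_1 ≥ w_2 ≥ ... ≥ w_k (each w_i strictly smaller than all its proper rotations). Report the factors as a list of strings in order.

emit factor 1: 'h' (i=0, period=1)
emit factor 2: 'f' (i=1, period=1)
emit factor 3: 'c' (i=2, period=1)
emit factor 4: 'c' (i=3, period=1)
emit factor 5: 'bdh' (i=4, period=3)
emit factor 6: 'aabd' (i=7, period=4)
emit factor 7: 'a' (i=11, period=1)
emit factor 8: 'a' (i=12, period=1)

["h", "f", "c", "c", "bdh", "aabd", "a", "a"]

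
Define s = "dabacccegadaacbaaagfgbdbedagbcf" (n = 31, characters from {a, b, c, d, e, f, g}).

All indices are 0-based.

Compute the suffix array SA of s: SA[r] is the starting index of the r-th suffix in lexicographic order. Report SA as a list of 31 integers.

[15, 11, 16, 1, 12, 3, 9, 26, 17, 14, 2, 28, 21, 23, 13, 4, 5, 6, 29, 10, 0, 25, 22, 24, 7, 30, 19, 8, 27, 20, 18]

sorted suffixes:
  #0 SA[0]=15  'aaagfgbdbedagbcf'
  #1 SA[1]=11  'aacbaaagfgbdbedagbcf'
  #2 SA[2]=16  'aagfgbdbedagbcf'
  #3 SA[3]=1  'abacccegadaacbaaagfgbdbedagbcf'
  #4 SA[4]=12  'acbaaagfgbdbedagbcf'
  #5 SA[5]=3  'acccegadaacbaaagfgbdbedagbcf'
  #6 SA[6]=9  'adaacbaaagfgbdbedagbcf'
  #7 SA[7]=26  'agbcf'
  #8 SA[8]=17  'agfgbdbedagbcf'
  #9 SA[9]=14  'baaagfgbdbedagbcf'
  #10 SA[10]=2  'bacccegadaacbaaagfgbdbedagbcf'
  #11 SA[11]=28  'bcf'
  #12 SA[12]=21  'bdbedagbcf'
  #13 SA[13]=23  'bedagbcf'
  #14 SA[14]=13  'cbaaagfgbdbedagbcf'
  #15 SA[15]=4  'cccegadaacbaaagfgbdbedagbcf'
  #16 SA[16]=5  'ccegadaacbaaagfgbdbedagbcf'
  #17 SA[17]=6  'cegadaacbaaagfgbdbedagbcf'
  #18 SA[18]=29  'cf'
  #19 SA[19]=10  'daacbaaagfgbdbedagbcf'
  #20 SA[20]=0  'dabacccegadaacbaaagfgbdbedagbcf'
  #21 SA[21]=25  'dagbcf'
  #22 SA[22]=22  'dbedagbcf'
  #23 SA[23]=24  'edagbcf'
  #24 SA[24]=7  'egadaacbaaagfgbdbedagbcf'
  #25 SA[25]=30  'f'
  #26 SA[26]=19  'fgbdbedagbcf'
  #27 SA[27]=8  'gadaacbaaagfgbdbedagbcf'
  #28 SA[28]=27  'gbcf'
  #29 SA[29]=20  'gbdbedagbcf'
  #30 SA[30]=18  'gfgbdbedagbcf'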